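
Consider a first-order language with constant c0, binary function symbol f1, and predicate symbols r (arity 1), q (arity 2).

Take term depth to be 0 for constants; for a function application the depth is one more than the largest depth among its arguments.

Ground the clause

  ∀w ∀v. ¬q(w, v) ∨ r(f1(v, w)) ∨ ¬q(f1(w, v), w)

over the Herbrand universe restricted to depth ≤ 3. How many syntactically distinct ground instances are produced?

676

Ground terms of depth ≤ 3:
  If N_k denotes the number of depth-≤k ground terms, the 1 constant gives N_0 = 1, and each function symbol of arity r contributes N_{k-1}^r new terms at level k: N_k = 1 + N_{k-1}^2.
  N_0 = 1
  N_1 = 1 + 1^2 = 2
  N_2 = 1 + 2^2 = 5
  N_3 = 1 + 5^2 = 26
So there are 26 ground terms available for substitution.
Each of w, v ranges independently over the available ground terms, and distinct assignments produce distinct instances.
Number of ground instances = 26^2 = 676.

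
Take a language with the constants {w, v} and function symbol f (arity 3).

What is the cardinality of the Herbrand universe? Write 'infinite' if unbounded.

infinite

The signature has at least one function symbol (f, arity 3) and at least one constant (w).
Iterating f gives infinitely many distinct ground terms: w, f(w, w, w), f(f(w, w, w), f(w, w, w), f(w, w, w)), ...
So the Herbrand universe is infinite.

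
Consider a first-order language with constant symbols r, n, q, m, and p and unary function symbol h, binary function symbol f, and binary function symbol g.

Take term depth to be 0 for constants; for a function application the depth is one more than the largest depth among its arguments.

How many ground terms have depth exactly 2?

7205

Let N_k count ground terms of depth at most k. Each non-constant term of depth ≤ k is some function symbol applied to depth-≤(k−1) arguments, giving N_k = 5 + N_{k-1} + N_{k-1}^2 + N_{k-1}^2.
N_0 = 5
N_1 = 5 + 5 + 5^2 + 5^2 = 60
N_2 = 5 + 60 + 60^2 + 60^2 = 7265
Terms of depth exactly 2: N_2 − N_1 = 7265 − 60 = 7205.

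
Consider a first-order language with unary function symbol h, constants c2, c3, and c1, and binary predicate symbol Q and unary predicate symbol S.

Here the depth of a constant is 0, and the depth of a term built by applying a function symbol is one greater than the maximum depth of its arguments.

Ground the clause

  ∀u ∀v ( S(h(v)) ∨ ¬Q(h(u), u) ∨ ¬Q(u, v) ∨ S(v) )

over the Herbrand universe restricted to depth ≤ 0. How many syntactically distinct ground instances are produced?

9

Ground terms of depth ≤ 0:
  Let N_k count ground terms of depth at most k. Each non-constant term of depth ≤ k is some function symbol applied to depth-≤(k−1) arguments, giving N_k = 3 + N_{k-1}.
  N_0 = 3
So there are 3 ground terms available for substitution.
The clause has 2 distinct variables (u, v), each appearing in the body. In the free term algebra distinct substitutions yield syntactically distinct ground instances.
Number of ground instances = 3^2 = 9.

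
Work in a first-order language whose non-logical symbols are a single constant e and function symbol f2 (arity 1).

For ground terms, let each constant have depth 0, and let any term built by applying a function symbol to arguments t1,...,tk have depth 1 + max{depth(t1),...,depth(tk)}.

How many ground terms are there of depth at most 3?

4

Let N_k = |{terms of depth ≤ k}|. Then N_0 = 1 and N_k = 1 + N_{k-1} for k ≥ 1 (one summand per function symbol, arity giving the exponent).
N_0 = 1
N_1 = 1 + 1 = 2
N_2 = 1 + 2 = 3
N_3 = 1 + 3 = 4
Explicitly: e, f2(e), f2(f2(e)), f2(f2(f2(e))).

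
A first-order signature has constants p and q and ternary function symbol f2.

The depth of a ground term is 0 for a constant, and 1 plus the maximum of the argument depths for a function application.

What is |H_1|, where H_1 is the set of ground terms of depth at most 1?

10

Write N_k for the number of ground terms of depth ≤ k. A term of depth ≤ k is either a constant or a function symbol applied to arguments of depth ≤ k−1, so N_k = 2 + N_{k-1}^3.
N_0 = 2
N_1 = 2 + 2^3 = 10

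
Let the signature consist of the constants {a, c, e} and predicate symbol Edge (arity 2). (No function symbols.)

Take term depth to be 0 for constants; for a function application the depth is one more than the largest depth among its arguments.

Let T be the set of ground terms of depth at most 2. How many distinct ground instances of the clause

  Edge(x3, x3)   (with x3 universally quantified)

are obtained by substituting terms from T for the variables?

3

Ground terms of depth ≤ 2:
  With no function symbols every ground term is a constant, so there are exactly 3 ground terms at every depth bound.
  N_0 = 3
  N_1 = 3
  N_2 = 3
  Explicitly: a, c, e.
So there are 3 ground terms available for substitution.
The body mentions the single quantified variable x3; since ground terms form a free algebra, no two substitutions collapse to the same formula.
Number of ground instances = 3.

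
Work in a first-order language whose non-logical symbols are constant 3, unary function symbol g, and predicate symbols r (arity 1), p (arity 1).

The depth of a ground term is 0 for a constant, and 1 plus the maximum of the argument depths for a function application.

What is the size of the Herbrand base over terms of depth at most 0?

2

First count ground terms of depth ≤ 0.
Write N_k for the number of ground terms of depth ≤ k. A term of depth ≤ k is either a constant or a function symbol applied to arguments of depth ≤ k−1, so N_k = 1 + N_{k-1}.
N_0 = 1
Explicitly: 3.
So |H| = 1.
A ground atom is a predicate applied to a tuple of terms from H, so the count is the sum over predicates of |H|^arity:
  r: 1;  p: 1
Total ground atoms: 1 + 1 = 2.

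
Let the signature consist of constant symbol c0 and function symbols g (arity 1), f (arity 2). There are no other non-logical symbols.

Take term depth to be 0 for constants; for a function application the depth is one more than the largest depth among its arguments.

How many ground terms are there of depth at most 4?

Let N_k count ground terms of depth at most k. Each non-constant term of depth ≤ k is some function symbol applied to depth-≤(k−1) arguments, giving N_k = 1 + N_{k-1} + N_{k-1}^2.
N_0 = 1
N_1 = 1 + 1 + 1^2 = 3
N_2 = 1 + 3 + 3^2 = 13
N_3 = 1 + 13 + 13^2 = 183
N_4 = 1 + 183 + 183^2 = 33673

33673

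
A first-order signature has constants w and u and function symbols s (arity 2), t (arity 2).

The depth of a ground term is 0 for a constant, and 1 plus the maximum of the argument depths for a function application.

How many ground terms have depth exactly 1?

If N_k denotes the number of depth-≤k ground terms, the 2 constants give N_0 = 2, and each function symbol of arity r contributes N_{k-1}^r new terms at level k: N_k = 2 + N_{k-1}^2 + N_{k-1}^2.
N_0 = 2
N_1 = 2 + 2^2 + 2^2 = 10
Terms of depth exactly 1: N_1 − N_0 = 10 − 2 = 8.

8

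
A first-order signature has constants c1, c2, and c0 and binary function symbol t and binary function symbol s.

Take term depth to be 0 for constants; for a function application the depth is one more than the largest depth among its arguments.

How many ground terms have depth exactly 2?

Let N_k count ground terms of depth at most k. Each non-constant term of depth ≤ k is some function symbol applied to depth-≤(k−1) arguments, giving N_k = 3 + N_{k-1}^2 + N_{k-1}^2.
N_0 = 3
N_1 = 3 + 3^2 + 3^2 = 21
N_2 = 3 + 21^2 + 21^2 = 885
Terms of depth exactly 2: N_2 − N_1 = 885 − 21 = 864.

864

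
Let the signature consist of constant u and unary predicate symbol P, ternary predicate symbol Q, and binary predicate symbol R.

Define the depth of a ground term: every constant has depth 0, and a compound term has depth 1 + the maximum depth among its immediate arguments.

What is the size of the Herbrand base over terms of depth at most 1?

3

First count ground terms of depth ≤ 1.
With no function symbols every ground term is a constant, so there is exactly 1 ground term at every depth bound.
N_0 = 1
N_1 = 1
So |H| = 1.
For each predicate symbol, the number of ground atoms is |H| raised to its arity; summing:
  P: 1;  Q: 1^3 = 1;  R: 1^2 = 1
Total ground atoms: 1 + 1 + 1 = 3.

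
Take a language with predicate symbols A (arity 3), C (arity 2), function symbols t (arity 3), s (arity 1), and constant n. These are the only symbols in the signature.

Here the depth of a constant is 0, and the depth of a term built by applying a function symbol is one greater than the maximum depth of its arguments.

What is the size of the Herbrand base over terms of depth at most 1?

First count ground terms of depth ≤ 1.
Let N_k = |{terms of depth ≤ k}|. Then N_0 = 1 and N_k = 1 + N_{k-1}^3 + N_{k-1} for k ≥ 1 (one summand per function symbol, arity giving the exponent).
N_0 = 1
N_1 = 1 + 1^3 + 1 = 3
So |H| = 3.
For each predicate symbol, the number of ground atoms is |H| raised to its arity; summing:
  A: 3^3 = 27;  C: 3^2 = 9
Total ground atoms: 27 + 9 = 36.

36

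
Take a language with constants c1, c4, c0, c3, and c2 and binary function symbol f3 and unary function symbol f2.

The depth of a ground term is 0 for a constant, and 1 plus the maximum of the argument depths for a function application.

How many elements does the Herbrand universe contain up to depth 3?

Write N_k for the number of ground terms of depth ≤ k. A term of depth ≤ k is either a constant or a function symbol applied to arguments of depth ≤ k−1, so N_k = 5 + N_{k-1}^2 + N_{k-1}.
N_0 = 5
N_1 = 5 + 5^2 + 5 = 35
N_2 = 5 + 35^2 + 35 = 1265
N_3 = 5 + 1265^2 + 1265 = 1601495

1601495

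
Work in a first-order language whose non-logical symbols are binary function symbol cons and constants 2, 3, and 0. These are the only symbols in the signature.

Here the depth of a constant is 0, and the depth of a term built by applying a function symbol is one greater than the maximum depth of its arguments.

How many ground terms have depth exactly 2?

Let N_k = |{terms of depth ≤ k}|. Then N_0 = 3 and N_k = 3 + N_{k-1}^2 for k ≥ 1 (one summand per function symbol, arity giving the exponent).
N_0 = 3
N_1 = 3 + 3^2 = 12
N_2 = 3 + 12^2 = 147
Terms of depth exactly 2: N_2 − N_1 = 147 − 12 = 135.

135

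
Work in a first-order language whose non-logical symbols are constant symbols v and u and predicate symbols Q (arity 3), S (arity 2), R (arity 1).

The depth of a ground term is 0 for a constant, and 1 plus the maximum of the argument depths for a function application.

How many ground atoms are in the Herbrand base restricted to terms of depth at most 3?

14

First count ground terms of depth ≤ 3.
With no function symbols every ground term is a constant, so there are exactly 2 ground terms at every depth bound.
N_0 = 2
N_1 = 2
N_2 = 2
N_3 = 2
So |H| = 2.
Ground atoms are formed by filling each argument slot of a predicate with a term from H, so an r-ary predicate gives |H|^r atoms:
  Q: 2^3 = 8;  S: 2^2 = 4;  R: 2
Total ground atoms: 8 + 4 + 2 = 14.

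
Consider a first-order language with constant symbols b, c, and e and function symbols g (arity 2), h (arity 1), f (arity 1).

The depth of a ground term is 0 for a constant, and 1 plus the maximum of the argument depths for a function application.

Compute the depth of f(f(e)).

2

depth(f(e)) = 1 + depth(e) = 1 + 0 = 1
depth(f(f(e))) = 1 + depth(f(e)) = 1 + 1 = 2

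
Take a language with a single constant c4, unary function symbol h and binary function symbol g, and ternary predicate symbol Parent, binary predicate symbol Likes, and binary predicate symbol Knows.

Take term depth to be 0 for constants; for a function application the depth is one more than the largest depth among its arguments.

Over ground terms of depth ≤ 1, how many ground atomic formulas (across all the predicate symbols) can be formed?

First count ground terms of depth ≤ 1.
Let N_k count ground terms of depth at most k. Each non-constant term of depth ≤ k is some function symbol applied to depth-≤(k−1) arguments, giving N_k = 1 + N_{k-1} + N_{k-1}^2.
N_0 = 1
N_1 = 1 + 1 + 1^2 = 3
So |H| = 3.
Each predicate of arity r yields |H|^r ground atoms (one per choice of an r-tuple from H):
  Parent: 3^3 = 27;  Likes: 3^2 = 9;  Knows: 3^2 = 9
Total ground atoms: 27 + 9 + 9 = 45.

45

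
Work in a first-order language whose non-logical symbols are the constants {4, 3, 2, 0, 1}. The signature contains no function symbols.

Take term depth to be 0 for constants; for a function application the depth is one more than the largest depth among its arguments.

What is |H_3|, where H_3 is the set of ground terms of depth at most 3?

5

With no function symbols every ground term is a constant, so there are exactly 5 ground terms at every depth bound.
N_0 = 5
N_1 = 5
N_2 = 5
N_3 = 5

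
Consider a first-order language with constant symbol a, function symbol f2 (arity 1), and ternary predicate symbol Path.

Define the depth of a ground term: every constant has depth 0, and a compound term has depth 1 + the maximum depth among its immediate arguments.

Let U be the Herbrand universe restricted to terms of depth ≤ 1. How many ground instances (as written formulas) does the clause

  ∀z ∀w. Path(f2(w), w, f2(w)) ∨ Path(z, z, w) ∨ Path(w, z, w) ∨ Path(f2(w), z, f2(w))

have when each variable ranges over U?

4

Ground terms of depth ≤ 1:
  Let N_k = |{terms of depth ≤ k}|. Then N_0 = 1 and N_k = 1 + N_{k-1} for k ≥ 1 (one summand per function symbol, arity giving the exponent).
  N_0 = 1
  N_1 = 1 + 1 = 2
  Explicitly: a, f2(a).
So there are 2 ground terms available for substitution.
Each of z, w ranges independently over the available ground terms, and distinct assignments produce distinct instances.
Number of ground instances = 2^2 = 4.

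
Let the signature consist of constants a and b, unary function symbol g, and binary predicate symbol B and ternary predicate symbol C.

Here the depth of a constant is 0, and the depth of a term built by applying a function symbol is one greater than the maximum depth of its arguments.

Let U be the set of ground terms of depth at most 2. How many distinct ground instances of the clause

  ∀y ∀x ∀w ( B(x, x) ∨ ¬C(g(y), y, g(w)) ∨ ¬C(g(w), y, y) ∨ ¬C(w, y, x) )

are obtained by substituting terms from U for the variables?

Ground terms of depth ≤ 2:
  Count level by level. With function symbols g/1, the terms of depth ≤ k are the 2 constants together with each function applied to depth-≤(k−1) tuples, so N_k = 2 + N_{k-1}.
  N_0 = 2
  N_1 = 2 + 2 = 4
  N_2 = 2 + 4 = 6
So there are 6 ground terms available for substitution.
The body mentions every one of the 3 quantified variables; since ground terms form a free algebra, no two substitutions collapse to the same formula.
Number of ground instances = 6^3 = 216.

216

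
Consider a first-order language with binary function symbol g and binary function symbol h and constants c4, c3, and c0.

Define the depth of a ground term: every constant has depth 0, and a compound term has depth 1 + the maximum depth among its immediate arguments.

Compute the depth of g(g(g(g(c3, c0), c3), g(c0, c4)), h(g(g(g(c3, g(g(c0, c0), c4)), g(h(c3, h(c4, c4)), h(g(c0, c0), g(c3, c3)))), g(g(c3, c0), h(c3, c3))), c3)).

depth(g(c3, c0)) = 1 + max(0, 0) = 1
depth(g(g(c3, c0), c3)) = 1 + max(1, 0) = 2
depth(g(c0, c4)) = 1 + max(0, 0) = 1
depth(g(g(g(c3, c0), c3), g(c0, c4))) = 1 + max(2, 1) = 3
depth(g(c0, c0)) = 1 + max(0, 0) = 1
depth(g(g(c0, c0), c4)) = 1 + max(1, 0) = 2
depth(g(c3, g(g(c0, c0), c4))) = 1 + max(0, 2) = 3
depth(h(c4, c4)) = 1 + max(0, 0) = 1
depth(h(c3, h(c4, c4))) = 1 + max(0, 1) = 2
depth(g(c3, c3)) = 1 + max(0, 0) = 1
depth(h(g(c0, c0), g(c3, c3))) = 1 + max(1, 1) = 2
depth(g(h(c3, h(c4, c4)), h(g(c0, c0), g(c3, c3)))) = 1 + max(2, 2) = 3
depth(g(g(c3, g(g(c0, c0), c4)), g(h(c3, h(c4, c4)), h(g(c0, c0), g(c3, c3))))) = 1 + max(3, 3) = 4
depth(h(c3, c3)) = 1 + max(0, 0) = 1
depth(g(g(c3, c0), h(c3, c3))) = 1 + max(1, 1) = 2
depth(g(g(g(c3, g(g(c0, c0), c4)), g(h(c3, h(c4, c4)), h(g(c0, c0), g(c3, c3)))), g(g(c3, c0), h(c3, c3)))) = 1 + max(4, 2) = 5
depth(h(g(g(g(c3, g(g(c0, c0), c4)), g(h(c3, h(c4, c4)), h(g(c0, c0), g(c3, c3)))), g(g(c3, c0), h(c3, c3))), c3)) = 1 + max(5, 0) = 6
depth(g(g(g(g(c3, c0), c3), g(c0, c4)), h(g(g(g(c3, g(g(c0, c0), c4)), g(h(c3, h(c4, c4)), h(g(c0, c0), g(c3, c3)))), g(g(c3, c0), h(c3, c3))), c3))) = 1 + max(3, 6) = 7

7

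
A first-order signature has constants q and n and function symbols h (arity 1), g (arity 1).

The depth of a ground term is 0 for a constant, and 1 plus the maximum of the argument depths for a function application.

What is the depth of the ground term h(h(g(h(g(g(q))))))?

depth(g(q)) = 1 + depth(q) = 1 + 0 = 1
depth(g(g(q))) = 1 + depth(g(q)) = 1 + 1 = 2
depth(h(g(g(q)))) = 1 + depth(g(g(q))) = 1 + 2 = 3
depth(g(h(g(g(q))))) = 1 + depth(h(g(g(q)))) = 1 + 3 = 4
depth(h(g(h(g(g(q)))))) = 1 + depth(g(h(g(g(q))))) = 1 + 4 = 5
depth(h(h(g(h(g(g(q))))))) = 1 + depth(h(g(h(g(g(q)))))) = 1 + 5 = 6

6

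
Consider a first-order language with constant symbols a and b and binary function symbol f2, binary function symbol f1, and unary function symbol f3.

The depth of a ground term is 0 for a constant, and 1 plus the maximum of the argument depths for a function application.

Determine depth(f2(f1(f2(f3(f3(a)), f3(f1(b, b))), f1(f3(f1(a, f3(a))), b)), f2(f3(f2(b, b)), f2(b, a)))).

6

depth(f3(a)) = 1 + depth(a) = 1 + 0 = 1
depth(f3(f3(a))) = 1 + depth(f3(a)) = 1 + 1 = 2
depth(f1(b, b)) = 1 + max(0, 0) = 1
depth(f3(f1(b, b))) = 1 + depth(f1(b, b)) = 1 + 1 = 2
depth(f2(f3(f3(a)), f3(f1(b, b)))) = 1 + max(2, 2) = 3
depth(f1(a, f3(a))) = 1 + max(0, 1) = 2
depth(f3(f1(a, f3(a)))) = 1 + depth(f1(a, f3(a))) = 1 + 2 = 3
depth(f1(f3(f1(a, f3(a))), b)) = 1 + max(3, 0) = 4
depth(f1(f2(f3(f3(a)), f3(f1(b, b))), f1(f3(f1(a, f3(a))), b))) = 1 + max(3, 4) = 5
depth(f2(b, b)) = 1 + max(0, 0) = 1
depth(f3(f2(b, b))) = 1 + depth(f2(b, b)) = 1 + 1 = 2
depth(f2(b, a)) = 1 + max(0, 0) = 1
depth(f2(f3(f2(b, b)), f2(b, a))) = 1 + max(2, 1) = 3
depth(f2(f1(f2(f3(f3(a)), f3(f1(b, b))), f1(f3(f1(a, f3(a))), b)), f2(f3(f2(b, b)), f2(b, a)))) = 1 + max(5, 3) = 6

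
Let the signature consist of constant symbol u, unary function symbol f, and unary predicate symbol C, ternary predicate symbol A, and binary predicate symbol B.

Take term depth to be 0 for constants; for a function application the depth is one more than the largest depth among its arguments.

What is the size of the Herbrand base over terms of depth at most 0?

First count ground terms of depth ≤ 0.
Count level by level. With function symbols f/1, the terms of depth ≤ k are the 1 constant together with each function applied to depth-≤(k−1) tuples, so N_k = 1 + N_{k-1}.
N_0 = 1
Explicitly: u.
So |H| = 1.
Each predicate of arity r yields |H|^r ground atoms (one per choice of an r-tuple from H):
  C: 1;  A: 1^3 = 1;  B: 1^2 = 1
Total ground atoms: 1 + 1 + 1 = 3.

3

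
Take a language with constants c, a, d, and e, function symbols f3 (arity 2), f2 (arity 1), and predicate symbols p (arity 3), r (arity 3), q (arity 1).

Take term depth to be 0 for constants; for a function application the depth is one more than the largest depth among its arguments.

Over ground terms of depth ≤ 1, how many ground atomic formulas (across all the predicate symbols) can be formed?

First count ground terms of depth ≤ 1.
If N_k denotes the number of depth-≤k ground terms, the 4 constants give N_0 = 4, and each function symbol of arity r contributes N_{k-1}^r new terms at level k: N_k = 4 + N_{k-1}^2 + N_{k-1}.
N_0 = 4
N_1 = 4 + 4^2 + 4 = 24
So |H| = 24.
For each predicate symbol, the number of ground atoms is |H| raised to its arity; summing:
  p: 24^3 = 13824;  r: 24^3 = 13824;  q: 24
Total ground atoms: 13824 + 13824 + 24 = 27672.

27672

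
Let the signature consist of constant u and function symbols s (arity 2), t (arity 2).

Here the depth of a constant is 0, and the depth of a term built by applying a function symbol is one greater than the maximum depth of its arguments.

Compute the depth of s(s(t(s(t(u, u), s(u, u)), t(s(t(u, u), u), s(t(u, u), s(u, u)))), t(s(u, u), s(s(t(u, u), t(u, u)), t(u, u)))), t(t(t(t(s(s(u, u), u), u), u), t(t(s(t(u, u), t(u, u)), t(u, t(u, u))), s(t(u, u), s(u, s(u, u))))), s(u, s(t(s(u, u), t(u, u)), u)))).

7

depth(t(u, u)) = 1 + max(0, 0) = 1
depth(s(u, u)) = 1 + max(0, 0) = 1
depth(s(t(u, u), s(u, u))) = 1 + max(1, 1) = 2
depth(s(t(u, u), u)) = 1 + max(1, 0) = 2
depth(t(s(t(u, u), u), s(t(u, u), s(u, u)))) = 1 + max(2, 2) = 3
depth(t(s(t(u, u), s(u, u)), t(s(t(u, u), u), s(t(u, u), s(u, u))))) = 1 + max(2, 3) = 4
depth(s(t(u, u), t(u, u))) = 1 + max(1, 1) = 2
depth(s(s(t(u, u), t(u, u)), t(u, u))) = 1 + max(2, 1) = 3
depth(t(s(u, u), s(s(t(u, u), t(u, u)), t(u, u)))) = 1 + max(1, 3) = 4
depth(s(t(s(t(u, u), s(u, u)), t(s(t(u, u), u), s(t(u, u), s(u, u)))), t(s(u, u), s(s(t(u, u), t(u, u)), t(u, u))))) = 1 + max(4, 4) = 5
depth(s(s(u, u), u)) = 1 + max(1, 0) = 2
depth(t(s(s(u, u), u), u)) = 1 + max(2, 0) = 3
depth(t(t(s(s(u, u), u), u), u)) = 1 + max(3, 0) = 4
depth(t(u, t(u, u))) = 1 + max(0, 1) = 2
depth(t(s(t(u, u), t(u, u)), t(u, t(u, u)))) = 1 + max(2, 2) = 3
depth(s(u, s(u, u))) = 1 + max(0, 1) = 2
depth(s(t(u, u), s(u, s(u, u)))) = 1 + max(1, 2) = 3
depth(t(t(s(t(u, u), t(u, u)), t(u, t(u, u))), s(t(u, u), s(u, s(u, u))))) = 1 + max(3, 3) = 4
depth(t(t(t(s(s(u, u), u), u), u), t(t(s(t(u, u), t(u, u)), t(u, t(u, u))), s(t(u, u), s(u, s(u, u)))))) = 1 + max(4, 4) = 5
depth(t(s(u, u), t(u, u))) = 1 + max(1, 1) = 2
depth(s(t(s(u, u), t(u, u)), u)) = 1 + max(2, 0) = 3
depth(s(u, s(t(s(u, u), t(u, u)), u))) = 1 + max(0, 3) = 4
depth(t(t(t(t(s(s(u, u), u), u), u), t(t(s(t(u, u), t(u, u)), t(u, t(u, u))), s(t(u, u), s(u, s(u, u))))), s(u, s(t(s(u, u), t(u, u)), u)))) = 1 + max(5, 4) = 6
depth(s(s(t(s(t(u, u), s(u, u)), t(s(t(u, u), u), s(t(u, u), s(u, u)))), t(s(u, u), s(s(t(u, u), t(u, u)), t(u, u)))), t(t(t(t(s(s(u, u), u), u), u), t(t(s(t(u, u), t(u, u)), t(u, t(u, u))), s(t(u, u), s(u, s(u, u))))), s(u, s(t(s(u, u), t(u, u)), u))))) = 1 + max(5, 6) = 7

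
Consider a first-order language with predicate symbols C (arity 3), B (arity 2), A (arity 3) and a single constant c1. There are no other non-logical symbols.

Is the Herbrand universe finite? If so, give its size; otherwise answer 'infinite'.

There are no function symbols, so the only ground term is the single constant.
The Herbrand universe is {c1}, finite with 1 element.

1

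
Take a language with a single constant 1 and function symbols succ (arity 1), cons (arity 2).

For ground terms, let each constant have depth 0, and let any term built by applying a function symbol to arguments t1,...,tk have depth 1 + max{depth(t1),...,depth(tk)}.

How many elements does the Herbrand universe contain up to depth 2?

13

Let N_k count ground terms of depth at most k. Each non-constant term of depth ≤ k is some function symbol applied to depth-≤(k−1) arguments, giving N_k = 1 + N_{k-1} + N_{k-1}^2.
N_0 = 1
N_1 = 1 + 1 + 1^2 = 3
N_2 = 1 + 3 + 3^2 = 13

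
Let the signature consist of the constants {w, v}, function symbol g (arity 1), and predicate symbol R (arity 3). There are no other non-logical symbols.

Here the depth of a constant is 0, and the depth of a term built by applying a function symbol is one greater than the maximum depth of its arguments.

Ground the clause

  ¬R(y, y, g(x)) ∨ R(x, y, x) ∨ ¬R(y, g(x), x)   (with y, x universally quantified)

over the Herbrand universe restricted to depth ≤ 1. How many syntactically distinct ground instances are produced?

Ground terms of depth ≤ 1:
  Let N_k count ground terms of depth at most k. Each non-constant term of depth ≤ k is some function symbol applied to depth-≤(k−1) arguments, giving N_k = 2 + N_{k-1}.
  N_0 = 2
  N_1 = 2 + 2 = 4
So there are 4 ground terms available for substitution.
Each of y, x ranges independently over the available ground terms, and distinct assignments produce distinct instances.
Number of ground instances = 4^2 = 16.

16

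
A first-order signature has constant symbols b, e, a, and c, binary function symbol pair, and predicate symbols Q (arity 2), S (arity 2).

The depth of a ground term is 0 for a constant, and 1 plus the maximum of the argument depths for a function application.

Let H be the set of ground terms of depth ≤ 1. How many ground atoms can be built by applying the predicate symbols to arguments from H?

First count ground terms of depth ≤ 1.
Write N_k for the number of ground terms of depth ≤ k. A term of depth ≤ k is either a constant or a function symbol applied to arguments of depth ≤ k−1, so N_k = 4 + N_{k-1}^2.
N_0 = 4
N_1 = 4 + 4^2 = 20
So |H| = 20.
Ground atoms are formed by filling each argument slot of a predicate with a term from H, so an r-ary predicate gives |H|^r atoms:
  Q: 20^2 = 400;  S: 20^2 = 400
Total ground atoms: 400 + 400 = 800.

800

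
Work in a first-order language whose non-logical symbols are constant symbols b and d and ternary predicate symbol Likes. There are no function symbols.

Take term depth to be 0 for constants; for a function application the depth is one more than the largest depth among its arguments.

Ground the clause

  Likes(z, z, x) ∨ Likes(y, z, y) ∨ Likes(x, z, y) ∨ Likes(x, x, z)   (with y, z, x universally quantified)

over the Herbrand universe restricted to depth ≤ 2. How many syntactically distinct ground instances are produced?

8

Ground terms of depth ≤ 2:
  With no function symbols every ground term is a constant, so there are exactly 2 ground terms at every depth bound.
  N_0 = 2
  N_1 = 2
  N_2 = 2
  Explicitly: b, d.
So there are 2 ground terms available for substitution.
The clause has 3 distinct variables (y, z, x), each appearing in the body. In the free term algebra distinct substitutions yield syntactically distinct ground instances.
Number of ground instances = 2^3 = 8.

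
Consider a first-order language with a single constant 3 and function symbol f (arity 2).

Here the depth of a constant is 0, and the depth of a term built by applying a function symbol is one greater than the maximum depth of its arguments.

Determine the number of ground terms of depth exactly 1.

Let N_k count ground terms of depth at most k. Each non-constant term of depth ≤ k is some function symbol applied to depth-≤(k−1) arguments, giving N_k = 1 + N_{k-1}^2.
N_0 = 1
N_1 = 1 + 1^2 = 2
Terms of depth exactly 1: N_1 − N_0 = 2 − 1 = 1.

1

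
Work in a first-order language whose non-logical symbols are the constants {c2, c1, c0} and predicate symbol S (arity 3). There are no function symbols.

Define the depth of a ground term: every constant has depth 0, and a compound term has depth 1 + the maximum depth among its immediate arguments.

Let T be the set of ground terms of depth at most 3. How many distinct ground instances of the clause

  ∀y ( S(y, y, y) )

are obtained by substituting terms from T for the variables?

3

Ground terms of depth ≤ 3:
  With no function symbols every ground term is a constant, so there are exactly 3 ground terms at every depth bound.
  N_0 = 3
  N_1 = 3
  N_2 = 3
  N_3 = 3
  Explicitly: c2, c1, c0.
So there are 3 ground terms available for substitution.
The variable y ranges independently over the available ground terms, and distinct assignments produce distinct instances.
Number of ground instances = 3.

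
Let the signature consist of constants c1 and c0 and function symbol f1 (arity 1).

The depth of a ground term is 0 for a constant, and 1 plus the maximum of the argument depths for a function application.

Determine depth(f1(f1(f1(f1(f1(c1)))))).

5

depth(f1(c1)) = 1 + depth(c1) = 1 + 0 = 1
depth(f1(f1(c1))) = 1 + depth(f1(c1)) = 1 + 1 = 2
depth(f1(f1(f1(c1)))) = 1 + depth(f1(f1(c1))) = 1 + 2 = 3
depth(f1(f1(f1(f1(c1))))) = 1 + depth(f1(f1(f1(c1)))) = 1 + 3 = 4
depth(f1(f1(f1(f1(f1(c1)))))) = 1 + depth(f1(f1(f1(f1(c1))))) = 1 + 4 = 5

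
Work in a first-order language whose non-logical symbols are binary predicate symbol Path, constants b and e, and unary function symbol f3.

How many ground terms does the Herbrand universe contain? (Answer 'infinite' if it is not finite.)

The signature has at least one function symbol (f3, arity 1) and at least one constant (b).
Iterating f3 gives infinitely many distinct ground terms: b, f3(b), f3(f3(b)), ...
So the Herbrand universe is infinite.

infinite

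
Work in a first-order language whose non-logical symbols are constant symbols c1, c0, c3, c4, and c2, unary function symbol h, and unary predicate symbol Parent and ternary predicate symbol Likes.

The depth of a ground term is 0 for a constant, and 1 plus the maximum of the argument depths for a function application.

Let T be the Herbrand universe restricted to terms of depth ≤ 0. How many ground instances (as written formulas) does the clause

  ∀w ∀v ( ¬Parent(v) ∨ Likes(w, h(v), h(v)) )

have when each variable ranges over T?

Ground terms of depth ≤ 0:
  Count level by level. With function symbols h/1, the terms of depth ≤ k are the 5 constants together with each function applied to depth-≤(k−1) tuples, so N_k = 5 + N_{k-1}.
  N_0 = 5
  Explicitly: c1, c0, c3, c4, c2.
So there are 5 ground terms available for substitution.
Each of w, v ranges independently over the available ground terms, and distinct assignments produce distinct instances.
Number of ground instances = 5^2 = 25.

25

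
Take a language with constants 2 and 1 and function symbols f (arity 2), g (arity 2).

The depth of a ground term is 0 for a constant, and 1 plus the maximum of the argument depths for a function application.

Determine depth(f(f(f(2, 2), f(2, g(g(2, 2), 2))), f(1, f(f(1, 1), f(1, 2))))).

depth(f(2, 2)) = 1 + max(0, 0) = 1
depth(g(2, 2)) = 1 + max(0, 0) = 1
depth(g(g(2, 2), 2)) = 1 + max(1, 0) = 2
depth(f(2, g(g(2, 2), 2))) = 1 + max(0, 2) = 3
depth(f(f(2, 2), f(2, g(g(2, 2), 2)))) = 1 + max(1, 3) = 4
depth(f(1, 1)) = 1 + max(0, 0) = 1
depth(f(1, 2)) = 1 + max(0, 0) = 1
depth(f(f(1, 1), f(1, 2))) = 1 + max(1, 1) = 2
depth(f(1, f(f(1, 1), f(1, 2)))) = 1 + max(0, 2) = 3
depth(f(f(f(2, 2), f(2, g(g(2, 2), 2))), f(1, f(f(1, 1), f(1, 2))))) = 1 + max(4, 3) = 5

5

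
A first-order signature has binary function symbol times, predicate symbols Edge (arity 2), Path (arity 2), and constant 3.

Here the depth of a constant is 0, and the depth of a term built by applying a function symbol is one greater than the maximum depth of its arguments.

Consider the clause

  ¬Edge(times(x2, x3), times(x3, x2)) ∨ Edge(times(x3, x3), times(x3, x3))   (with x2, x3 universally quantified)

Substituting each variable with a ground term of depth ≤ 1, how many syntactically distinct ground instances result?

4

Ground terms of depth ≤ 1:
  Let N_k count ground terms of depth at most k. Each non-constant term of depth ≤ k is some function symbol applied to depth-≤(k−1) arguments, giving N_k = 1 + N_{k-1}^2.
  N_0 = 1
  N_1 = 1 + 1^2 = 2
  Explicitly: 3, times(3, 3).
So there are 2 ground terms available for substitution.
The body mentions every one of the 2 quantified variables; since ground terms form a free algebra, no two substitutions collapse to the same formula.
Number of ground instances = 2^2 = 4.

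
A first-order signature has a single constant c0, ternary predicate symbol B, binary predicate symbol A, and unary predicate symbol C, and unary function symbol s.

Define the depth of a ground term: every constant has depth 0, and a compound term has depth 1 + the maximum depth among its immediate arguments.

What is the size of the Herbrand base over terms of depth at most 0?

3

First count ground terms of depth ≤ 0.
Count level by level. With function symbols s/1, the terms of depth ≤ k are the 1 constant together with each function applied to depth-≤(k−1) tuples, so N_k = 1 + N_{k-1}.
N_0 = 1
So |H| = 1.
For each predicate symbol, the number of ground atoms is |H| raised to its arity; summing:
  B: 1^3 = 1;  A: 1^2 = 1;  C: 1
Total ground atoms: 1 + 1 + 1 = 3.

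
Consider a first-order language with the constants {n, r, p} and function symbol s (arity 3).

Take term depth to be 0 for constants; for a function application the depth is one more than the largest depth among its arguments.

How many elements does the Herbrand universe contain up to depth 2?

Write N_k for the number of ground terms of depth ≤ k. A term of depth ≤ k is either a constant or a function symbol applied to arguments of depth ≤ k−1, so N_k = 3 + N_{k-1}^3.
N_0 = 3
N_1 = 3 + 3^3 = 30
N_2 = 3 + 30^3 = 27003

27003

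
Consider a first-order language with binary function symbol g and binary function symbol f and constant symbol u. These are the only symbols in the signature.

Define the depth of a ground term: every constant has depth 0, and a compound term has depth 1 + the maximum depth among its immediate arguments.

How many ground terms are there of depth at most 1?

Let N_k count ground terms of depth at most k. Each non-constant term of depth ≤ k is some function symbol applied to depth-≤(k−1) arguments, giving N_k = 1 + N_{k-1}^2 + N_{k-1}^2.
N_0 = 1
N_1 = 1 + 1^2 + 1^2 = 3

3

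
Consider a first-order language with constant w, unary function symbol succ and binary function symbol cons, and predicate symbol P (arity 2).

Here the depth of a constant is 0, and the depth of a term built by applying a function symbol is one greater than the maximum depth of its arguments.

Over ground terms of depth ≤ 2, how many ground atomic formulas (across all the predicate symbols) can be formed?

First count ground terms of depth ≤ 2.
Write N_k for the number of ground terms of depth ≤ k. A term of depth ≤ k is either a constant or a function symbol applied to arguments of depth ≤ k−1, so N_k = 1 + N_{k-1} + N_{k-1}^2.
N_0 = 1
N_1 = 1 + 1 + 1^2 = 3
N_2 = 1 + 3 + 3^2 = 13
So |H| = 13.
Ground atoms are formed by filling each argument slot of a predicate with a term from H, so an r-ary predicate gives |H|^r atoms:
  P: 13^2 = 169
Total ground atoms: 169.

169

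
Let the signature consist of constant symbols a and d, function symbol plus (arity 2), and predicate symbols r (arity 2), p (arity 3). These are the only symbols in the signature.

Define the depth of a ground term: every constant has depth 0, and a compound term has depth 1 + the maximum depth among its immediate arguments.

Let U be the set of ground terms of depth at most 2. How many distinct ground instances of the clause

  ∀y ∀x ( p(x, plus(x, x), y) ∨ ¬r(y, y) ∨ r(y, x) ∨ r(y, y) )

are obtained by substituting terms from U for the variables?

Ground terms of depth ≤ 2:
  Count level by level. With function symbols plus/2, the terms of depth ≤ k are the 2 constants together with each function applied to depth-≤(k−1) tuples, so N_k = 2 + N_{k-1}^2.
  N_0 = 2
  N_1 = 2 + 2^2 = 6
  N_2 = 2 + 6^2 = 38
So there are 38 ground terms available for substitution.
Each of y, x ranges independently over the available ground terms, and distinct assignments produce distinct instances.
Number of ground instances = 38^2 = 1444.

1444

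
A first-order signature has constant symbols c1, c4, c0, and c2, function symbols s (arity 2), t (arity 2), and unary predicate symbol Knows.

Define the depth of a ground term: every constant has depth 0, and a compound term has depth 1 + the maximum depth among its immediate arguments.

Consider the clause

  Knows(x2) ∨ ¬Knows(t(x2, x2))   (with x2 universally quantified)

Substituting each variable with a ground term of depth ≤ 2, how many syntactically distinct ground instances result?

Ground terms of depth ≤ 2:
  Write N_k for the number of ground terms of depth ≤ k. A term of depth ≤ k is either a constant or a function symbol applied to arguments of depth ≤ k−1, so N_k = 4 + N_{k-1}^2 + N_{k-1}^2.
  N_0 = 4
  N_1 = 4 + 4^2 + 4^2 = 36
  N_2 = 4 + 36^2 + 36^2 = 2596
So there are 2596 ground terms available for substitution.
The body mentions the single quantified variable x2; since ground terms form a free algebra, no two substitutions collapse to the same formula.
Number of ground instances = 2596.

2596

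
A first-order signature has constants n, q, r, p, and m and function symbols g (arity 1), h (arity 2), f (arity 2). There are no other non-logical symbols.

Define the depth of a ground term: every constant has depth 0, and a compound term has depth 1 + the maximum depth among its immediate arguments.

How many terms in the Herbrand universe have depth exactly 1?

Count level by level. With function symbols g/1, h/2, f/2, the terms of depth ≤ k are the 5 constants together with each function applied to depth-≤(k−1) tuples, so N_k = 5 + N_{k-1} + N_{k-1}^2 + N_{k-1}^2.
N_0 = 5
N_1 = 5 + 5 + 5^2 + 5^2 = 60
Terms of depth exactly 1: N_1 − N_0 = 60 − 5 = 55.

55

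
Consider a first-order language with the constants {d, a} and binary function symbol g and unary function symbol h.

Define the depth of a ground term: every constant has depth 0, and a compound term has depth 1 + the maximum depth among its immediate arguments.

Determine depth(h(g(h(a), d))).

3

depth(h(a)) = 1 + depth(a) = 1 + 0 = 1
depth(g(h(a), d)) = 1 + max(1, 0) = 2
depth(h(g(h(a), d))) = 1 + depth(g(h(a), d)) = 1 + 2 = 3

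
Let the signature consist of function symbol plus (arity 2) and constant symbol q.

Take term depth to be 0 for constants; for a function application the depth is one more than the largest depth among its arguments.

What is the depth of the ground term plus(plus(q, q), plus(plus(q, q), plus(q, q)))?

3

depth(plus(q, q)) = 1 + max(0, 0) = 1
depth(plus(plus(q, q), plus(q, q))) = 1 + max(1, 1) = 2
depth(plus(plus(q, q), plus(plus(q, q), plus(q, q)))) = 1 + max(1, 2) = 3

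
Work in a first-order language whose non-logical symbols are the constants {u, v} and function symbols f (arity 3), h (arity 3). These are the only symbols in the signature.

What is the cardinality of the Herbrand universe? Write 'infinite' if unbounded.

The signature has at least one function symbol (f, arity 3) and at least one constant (u).
Iterating f gives infinitely many distinct ground terms: u, f(u, u, u), f(f(u, u, u), f(u, u, u), f(u, u, u)), ...
So the Herbrand universe is infinite.

infinite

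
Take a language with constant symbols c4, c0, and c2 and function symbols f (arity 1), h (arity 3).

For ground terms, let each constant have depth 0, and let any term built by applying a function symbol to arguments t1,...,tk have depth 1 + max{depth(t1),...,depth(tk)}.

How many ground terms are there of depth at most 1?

33

Let N_k = |{terms of depth ≤ k}|. Then N_0 = 3 and N_k = 3 + N_{k-1} + N_{k-1}^3 for k ≥ 1 (one summand per function symbol, arity giving the exponent).
N_0 = 3
N_1 = 3 + 3 + 3^3 = 33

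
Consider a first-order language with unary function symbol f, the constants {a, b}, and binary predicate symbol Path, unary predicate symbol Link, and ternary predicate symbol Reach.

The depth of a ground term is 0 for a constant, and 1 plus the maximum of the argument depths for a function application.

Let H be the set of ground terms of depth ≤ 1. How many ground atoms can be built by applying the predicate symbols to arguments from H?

First count ground terms of depth ≤ 1.
If N_k denotes the number of depth-≤k ground terms, the 2 constants give N_0 = 2, and each function symbol of arity r contributes N_{k-1}^r new terms at level k: N_k = 2 + N_{k-1}.
N_0 = 2
N_1 = 2 + 2 = 4
So |H| = 4.
A ground atom is a predicate applied to a tuple of terms from H, so the count is the sum over predicates of |H|^arity:
  Path: 4^2 = 16;  Link: 4;  Reach: 4^3 = 64
Total ground atoms: 16 + 4 + 64 = 84.

84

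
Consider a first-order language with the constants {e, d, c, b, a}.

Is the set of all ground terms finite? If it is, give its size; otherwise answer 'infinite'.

5

There are no function symbols, so every ground term is one of the 5 constants.
The Herbrand universe is {e, d, c, b, a}, which is finite with 5 elements.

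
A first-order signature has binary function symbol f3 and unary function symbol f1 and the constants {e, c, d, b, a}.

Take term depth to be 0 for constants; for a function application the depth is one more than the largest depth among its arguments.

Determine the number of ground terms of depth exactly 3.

1600230

If N_k denotes the number of depth-≤k ground terms, the 5 constants give N_0 = 5, and each function symbol of arity r contributes N_{k-1}^r new terms at level k: N_k = 5 + N_{k-1}^2 + N_{k-1}.
N_0 = 5
N_1 = 5 + 5^2 + 5 = 35
N_2 = 5 + 35^2 + 35 = 1265
N_3 = 5 + 1265^2 + 1265 = 1601495
Terms of depth exactly 3: N_3 − N_2 = 1601495 − 1265 = 1600230.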